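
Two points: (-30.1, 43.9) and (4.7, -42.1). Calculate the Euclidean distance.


dx = 4.7 + 30.1 = 34.8
dy = -42.1 - 43.9 = -86.0
d = sqrt(1211.04 + 7396.0) = sqrt(8607.04) = 92.7741

92.7741


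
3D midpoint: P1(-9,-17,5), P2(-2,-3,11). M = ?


Mx = (-9- 2)/2 = -5.5000
My = (-17- 3)/2 = -10.0000
Mz = (5+11)/2 = 8.0000

M = (-5.5000, -10.0000, 8.0000)


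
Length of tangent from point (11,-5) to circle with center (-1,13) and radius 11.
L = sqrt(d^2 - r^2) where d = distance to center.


d = sqrt((11+ 1)^2 + (-5-13)^2) = sqrt(144+324) = 21.6333
L = sqrt(468.0000 - 121) = sqrt(347.0000) = 18.6279

18.6279


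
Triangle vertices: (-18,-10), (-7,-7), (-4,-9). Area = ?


-18*(-7+ 9) = -36
-7*(-9+ 10) = -7
-4*(-10+ 7) = 12
sum = -31
Area = |-31|/2 = 15.5000

15.5000 sq units


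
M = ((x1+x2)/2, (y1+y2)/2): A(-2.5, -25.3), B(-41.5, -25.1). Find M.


Mx = (-2.5 - 41.5)/2 = -44.0/2 = -22.0000
My = (-25.3 - 25.1)/2 = -50.4/2 = -25.2000

(-22.0000, -25.2000)


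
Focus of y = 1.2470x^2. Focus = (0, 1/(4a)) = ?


a = 1.2470
4a = 4.9880
focus = (0, 1/4.9880) = (0, 0.2005)

Focus = (0, 0.2005)


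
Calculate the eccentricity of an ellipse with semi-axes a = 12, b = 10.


c = sqrt(144-100) = sqrt(44) = 6.6332
e = c/a = sqrt(44)/12 = 0.5528

e = 0.5528


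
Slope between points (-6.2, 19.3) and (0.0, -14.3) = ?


dy = -14.3 - 19.3 = -33.6
dx = 0.0 + 6.2 = 6.2
m = -33.6/6.2 = -5.4194

m = -5.4194


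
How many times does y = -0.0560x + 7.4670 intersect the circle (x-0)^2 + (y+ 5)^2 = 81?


Substitute y = -0.0560x + 7.4670: (x-0)^2 + (-0.0560x+7.4670+ 5)^2 = 81
Expand to Ax^2 + Bx + C = 0, where b-k = 12.467
A = 1+m^2 = 1.003136
B = 2(m(b-k) - h) = 2(-0.0560*12.467 - 0) = -1.396304
C = h^2 + (b-k)^2 - r^2 = 0 + 155.426089 - 81 = 74.426089
disc = B^2-4AC = 1.9497 - 298.6380 = -296.6883
disc < 0

0 intersection points


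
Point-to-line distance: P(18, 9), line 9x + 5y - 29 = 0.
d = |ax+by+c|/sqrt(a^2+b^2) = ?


|9*18 + 5*9 - 29| = |178| = 178
sqrt(81 + 25) = sqrt(106) = 10.2956
d = 178/sqrt(106) = 17.2889

17.2889


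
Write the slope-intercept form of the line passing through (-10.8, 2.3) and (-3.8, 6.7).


m = (4.4)/(7) = 0.6286
b = y1 - m*x1 = 2.3 - (4.4*(-10.8))/(7) = 2.3 + 6.7886 = 9.0886

y = 0.6286x + 9.0886


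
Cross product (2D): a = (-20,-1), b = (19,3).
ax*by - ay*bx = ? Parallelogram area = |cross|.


cross = -20*3 + 1*19 = -60 + 19 = -41
Parallelogram area = |-41| = 41

cross = -41, parallelogram area = 41


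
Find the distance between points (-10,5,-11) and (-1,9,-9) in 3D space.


dx=9, dy=4, dz=2
d = sqrt(81+16+4) = sqrt(101) = 10.0499

10.0499


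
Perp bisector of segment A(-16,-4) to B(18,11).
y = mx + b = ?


Midpoint = (1, 3.5)
Slope of AB = dy/dx = 15/34 = 0.4412
Perp slope = -dx/dy = -34/15 = -2.2667
b = My - (perp slope)*Mx = 3.5 + (34*1)/15 = 3.5 + 2.2667 = 5.7667

y = -2.2667x + 5.7667


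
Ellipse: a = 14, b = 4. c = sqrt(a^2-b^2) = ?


c^2 = 14^2 - 4^2 = 196 - 16 = 180
c = sqrt(180) = 13.4164

c = 13.4164


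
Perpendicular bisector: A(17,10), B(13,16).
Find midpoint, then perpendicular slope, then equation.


Midpoint = (15, 13)
Slope of AB = dy/dx = 6/(-4) = -1.5000
Perp slope = -dx/dy = 4/6 = 0.6667
b = My - (perp slope)*Mx = 13 + (-4*15)/6 = 13 - 10.0000 = 3.0000

y = 0.6667x + 3.0000


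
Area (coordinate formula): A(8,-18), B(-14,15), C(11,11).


8*(15-11) = 32
-14*(11+ 18) = -406
11*(-18-15) = -363
sum = -737
Area = |-737|/2 = 368.5000

368.5000 sq units


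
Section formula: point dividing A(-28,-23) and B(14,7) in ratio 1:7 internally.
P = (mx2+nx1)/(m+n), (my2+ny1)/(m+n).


Px = (1*14 + 7*(-28))/8 = -182/8 = -22.7500
Py = (1*7 + 7*(-23))/8 = -154/8 = -19.2500

P = (-22.7500, -19.2500)


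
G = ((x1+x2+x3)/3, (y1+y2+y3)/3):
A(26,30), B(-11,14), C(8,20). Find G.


Gx = (26- 11+8)/3 = 23/3 = 7.6667
Gy = (30+14+20)/3 = 64/3 = 21.3333

G = (7.6667, 21.3333)


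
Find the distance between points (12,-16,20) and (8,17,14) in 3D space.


dx=-4, dy=33, dz=-6
d = sqrt(16+1089+36) = sqrt(1141) = 33.7787

33.7787


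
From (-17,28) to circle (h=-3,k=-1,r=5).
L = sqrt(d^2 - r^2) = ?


d = sqrt((-17+ 3)^2 + (28+ 1)^2) = sqrt(196+841) = 32.2025
L = sqrt(1037.0000 - 25) = sqrt(1012.0000) = 31.8119

31.8119


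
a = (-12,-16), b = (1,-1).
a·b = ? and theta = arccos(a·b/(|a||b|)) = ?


a·b = -12*1 - 16*(-1) = -12 + 16 = 4
|a| = sqrt(144+256) = 20.0000
|b| = sqrt(1+1) = 1.4142
cos(theta) = 4/(sqrt(400)*sqrt(2)) = 4/sqrt(800) = 0.141421
theta = arccos(4/sqrt(800)) = 81.8699 degrees

a·b = 4, theta = 81.8699 deg


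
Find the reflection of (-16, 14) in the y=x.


Reflection rule for y=x: (y, x)
(-16, 14) -> (14, -16)

(14, -16)


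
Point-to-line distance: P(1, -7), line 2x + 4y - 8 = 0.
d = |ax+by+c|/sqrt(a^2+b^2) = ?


|2*1 + 4*(-7) - 8| = |-34| = 34
sqrt(4 + 16) = sqrt(20) = 4.4721
d = 34/sqrt(20) = 7.6026

7.6026


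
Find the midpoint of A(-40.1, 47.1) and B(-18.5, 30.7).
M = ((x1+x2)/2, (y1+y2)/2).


Mx = (-40.1 - 18.5)/2 = -58.6/2 = -29.3000
My = (47.1 + 30.7)/2 = 77.8/2 = 38.9000

(-29.3000, 38.9000)


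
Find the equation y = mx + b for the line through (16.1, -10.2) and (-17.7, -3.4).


m = (6.8)/(-33.8) = -0.2012
b = y1 - m*x1 = -10.2 - (6.8*16.1)/(-33.8) = -10.2 + 3.2391 = -6.9609

y = -0.2012x - 6.9609


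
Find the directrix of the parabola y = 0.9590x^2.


a = 0.9590
1/(4a) = 0.2607
directrix: y = -0.2607 = -0.2607

y = -0.2607


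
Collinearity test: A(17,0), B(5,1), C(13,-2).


17*(1+ 2) + 5*(-2-0) + 13*(0-1)
= 51 - 10 - 13 = 28

No, not collinear (determinant = 28)


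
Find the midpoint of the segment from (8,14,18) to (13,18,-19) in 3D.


Mx = (8+13)/2 = 10.5000
My = (14+18)/2 = 16.0000
Mz = (18- 19)/2 = -0.5000

M = (10.5000, 16.0000, -0.5000)


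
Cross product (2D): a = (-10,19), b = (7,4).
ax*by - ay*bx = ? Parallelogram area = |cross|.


cross = -10*4 - 19*7 = -40 - 133 = -173
Parallelogram area = |-173| = 173

cross = -173, parallelogram area = 173


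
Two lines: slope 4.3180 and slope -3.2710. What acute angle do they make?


m1-m2 = 7.589
1+m1*m2 = -13.124178
tan(theta) = |7.589/(-13.124178)| = 0.578246
theta = arctan(|7.589/(-13.124178)|) = 30.0385 degrees (acute angle)

30.0385 degrees


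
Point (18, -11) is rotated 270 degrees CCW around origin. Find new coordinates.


cos(270) = 0, sin(270) = -1
x' = 18*0 + 11*(-1) = -11
y' = 18*(-1) - 11*0 = -18

(-11, -18)


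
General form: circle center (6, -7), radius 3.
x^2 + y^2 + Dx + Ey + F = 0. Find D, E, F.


(x-6)^2 + (y+ 7)^2 = 3^2
D = -2h = -12, E = -2k = 14
F = h^2+k^2-r^2 = 36+49-9 = 76

D = -12, E = 14, F = 76


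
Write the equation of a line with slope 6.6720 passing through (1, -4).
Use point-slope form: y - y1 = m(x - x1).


y + 4 = 6.6720(x - 1)
y = 6.6720x - 4 - 6.6720*1
y = 6.6720x - 10.6720

y = 6.6720x - 10.6720


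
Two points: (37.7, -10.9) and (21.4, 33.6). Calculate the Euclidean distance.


dx = 21.4 - 37.7 = -16.3
dy = 33.6 + 10.9 = 44.5
d = sqrt(265.69 + 1980.25) = sqrt(2245.94) = 47.3913

47.3913


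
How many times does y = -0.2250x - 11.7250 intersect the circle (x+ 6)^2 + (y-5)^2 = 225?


Substitute y = -0.2250x - 11.7250: (x+ 6)^2 + (-0.2250x- 11.7250-5)^2 = 225
Expand to Ax^2 + Bx + C = 0, where b-k = -16.725
A = 1+m^2 = 1.050625
B = 2(m(b-k) - h) = 2(-0.2250*(-16.725) + 6) = 19.52625
C = h^2 + (b-k)^2 - r^2 = 36 + 279.725625 - 225 = 90.725625
disc = B^2-4AC = 381.2744 - 381.2744 = 0
disc = 0

1 intersection point (tangent)


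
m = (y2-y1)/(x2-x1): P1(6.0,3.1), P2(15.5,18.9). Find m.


dy = 18.9 - 3.1 = 15.8
dx = 15.5 - 6.0 = 9.5
m = 15.8/9.5 = 1.6632

m = 1.6632


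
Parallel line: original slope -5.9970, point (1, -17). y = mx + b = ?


Parallel lines have equal slopes.
m2 = -5.9970
b2 = -17 + 5.9970*1 = -11.0030

y = -5.9970x - 11.0030


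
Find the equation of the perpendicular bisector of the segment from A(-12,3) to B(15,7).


Midpoint = (1.5, 5)
Slope of AB = dy/dx = 4/27 = 0.1481
Perp slope = -dx/dy = -27/4 = -6.7500
b = My - (perp slope)*Mx = 5 + (27*1.5)/4 = 5 + 10.1250 = 15.1250

y = -6.7500x + 15.1250


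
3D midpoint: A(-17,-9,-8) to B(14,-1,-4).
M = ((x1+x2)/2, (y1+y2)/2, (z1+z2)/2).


Mx = (-17+14)/2 = -1.5000
My = (-9- 1)/2 = -5.0000
Mz = (-8- 4)/2 = -6.0000

M = (-1.5000, -5.0000, -6.0000)


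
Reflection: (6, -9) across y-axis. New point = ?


Reflection rule for y-axis: (-x, y)
(6, -9) -> (-6, -9)

(-6, -9)


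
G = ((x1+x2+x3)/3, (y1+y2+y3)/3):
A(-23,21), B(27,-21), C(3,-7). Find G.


Gx = (-23+27+3)/3 = 7/3 = 2.3333
Gy = (21- 21- 7)/3 = -7/3 = -2.3333

G = (2.3333, -2.3333)


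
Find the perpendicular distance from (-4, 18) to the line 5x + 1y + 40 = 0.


|5*(-4) + 1*18 + 40| = |38| = 38
sqrt(25 + 1) = sqrt(26) = 5.0990
d = 38/sqrt(26) = 7.4524

7.4524


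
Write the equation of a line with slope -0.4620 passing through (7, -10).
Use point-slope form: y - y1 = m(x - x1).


y + 10 = -0.4620(x - 7)
y = -0.4620x - 10 + 0.4620*7
y = -0.4620x - 6.7660

y = -0.4620x - 6.7660


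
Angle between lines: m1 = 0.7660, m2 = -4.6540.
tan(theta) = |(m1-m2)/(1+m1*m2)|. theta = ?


m1-m2 = 5.42
1+m1*m2 = -2.564964
tan(theta) = |5.42/(-2.564964)| = 2.113090
theta = arctan(|5.42/(-2.564964)|) = 64.6746 degrees (acute angle)

64.6746 degrees


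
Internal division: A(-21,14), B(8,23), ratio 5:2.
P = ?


Px = (5*8 + 2*(-21))/7 = -2/7 = -0.2857
Py = (5*23 + 2*14)/7 = 143/7 = 20.4286

P = (-0.2857, 20.4286)


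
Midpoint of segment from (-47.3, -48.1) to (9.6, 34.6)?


Mx = (-47.3 + 9.6)/2 = -37.7/2 = -18.8500
My = (-48.1 + 34.6)/2 = -13.5/2 = -6.7500

(-18.8500, -6.7500)


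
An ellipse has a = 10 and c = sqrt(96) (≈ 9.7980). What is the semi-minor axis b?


b^2 = 10^2 - (sqrt(96))^2 = 100 - 96 = 4
b = sqrt(4) = 2

b = 2


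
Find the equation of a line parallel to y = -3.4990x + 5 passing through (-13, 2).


Parallel lines have equal slopes.
m2 = -3.4990
b2 = 2 + 3.4990*(-13) = -43.4870

y = -3.4990x - 43.4870


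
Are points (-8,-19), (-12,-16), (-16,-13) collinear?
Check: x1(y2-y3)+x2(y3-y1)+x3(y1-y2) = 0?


-8*(-16+ 13) - 12*(-13+ 19) - 16*(-19+ 16)
= 24 - 72 + 48 = 0

Yes, collinear (determinant = 0)


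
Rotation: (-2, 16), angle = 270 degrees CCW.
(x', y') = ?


cos(270) = 0, sin(270) = -1
x' = -2*0 - 16*(-1) = 16
y' = -2*(-1) + 16*0 = 2

(16, 2)


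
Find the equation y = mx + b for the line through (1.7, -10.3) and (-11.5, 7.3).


m = (17.6)/(-13.2) = -1.3333
b = y1 - m*x1 = -10.3 - (17.6*1.7)/(-13.2) = -10.3 + 2.2667 = -8.0333

y = -1.3333x - 8.0333


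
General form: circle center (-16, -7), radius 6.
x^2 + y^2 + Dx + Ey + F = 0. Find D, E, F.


(x+ 16)^2 + (y+ 7)^2 = 6^2
D = -2h = 32, E = -2k = 14
F = h^2+k^2-r^2 = 256+49-36 = 269

D = 32, E = 14, F = 269


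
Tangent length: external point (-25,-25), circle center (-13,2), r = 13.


d = sqrt((-25+ 13)^2 + (-25-2)^2) = sqrt(144+729) = 29.5466
L = sqrt(873.0000 - 169) = sqrt(704.0000) = 26.5330

26.5330


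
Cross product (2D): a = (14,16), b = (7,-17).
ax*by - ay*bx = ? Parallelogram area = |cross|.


cross = 14*(-17) - 16*7 = -238 - 112 = -350
Parallelogram area = |-350| = 350

cross = -350, parallelogram area = 350


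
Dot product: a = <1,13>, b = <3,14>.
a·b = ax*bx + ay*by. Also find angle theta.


a·b = 1*3 + 13*14 = 3 + 182 = 185
|a| = sqrt(1+169) = 13.0384
|b| = sqrt(9+196) = 14.3178
cos(theta) = 185/(sqrt(170)*sqrt(205)) = 185/sqrt(34850) = 0.990992
theta = arccos(185/sqrt(34850)) = 7.6961 degrees

a·b = 185, theta = 7.6961 deg


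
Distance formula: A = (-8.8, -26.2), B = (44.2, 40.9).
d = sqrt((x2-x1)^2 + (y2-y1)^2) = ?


dx = 44.2 + 8.8 = 53.0
dy = 40.9 + 26.2 = 67.1
d = sqrt(2809.0 + 4502.41) = sqrt(7311.41) = 85.5068

85.5068


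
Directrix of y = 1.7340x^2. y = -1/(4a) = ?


a = 1.7340
1/(4a) = 0.1442
directrix: y = -0.1442 = -0.1442

y = -0.1442


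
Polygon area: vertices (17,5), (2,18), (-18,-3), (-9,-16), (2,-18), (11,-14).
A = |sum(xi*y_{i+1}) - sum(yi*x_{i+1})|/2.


sum(xi*y_{i+1}) = 17*18 + 2*(-3) - 18*(-16) - 9*(-18) + 2*(-14) + 11*5 = 777
sum(yi*x_{i+1}) = 5*2 + 18*(-18) - 3*(-9) - 16*2 - 18*11 - 14*17 = -755
Area = |777 + 755|/2 = 1532/2 = 766.0000

766.0000 sq units


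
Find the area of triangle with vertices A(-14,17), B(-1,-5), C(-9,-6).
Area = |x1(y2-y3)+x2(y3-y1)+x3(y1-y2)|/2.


-14*(-5+ 6) = -14
-1*(-6-17) = 23
-9*(17+ 5) = -198
sum = -189
Area = |-189|/2 = 94.5000

94.5000 sq units


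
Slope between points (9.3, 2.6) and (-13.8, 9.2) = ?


dy = 9.2 - 2.6 = 6.6
dx = -13.8 - 9.3 = -23.1
m = 6.6/(-23.1) = -0.2857

m = -0.2857


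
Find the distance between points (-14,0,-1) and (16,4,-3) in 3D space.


dx=30, dy=4, dz=-2
d = sqrt(900+16+4) = sqrt(920) = 30.3315

30.3315


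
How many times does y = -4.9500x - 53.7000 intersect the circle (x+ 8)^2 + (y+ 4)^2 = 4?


Substitute y = -4.9500x - 53.7000: (x+ 8)^2 + (-4.9500x- 53.7000+ 4)^2 = 4
Expand to Ax^2 + Bx + C = 0, where b-k = -49.7
A = 1+m^2 = 25.5025
B = 2(m(b-k) - h) = 2(-4.9500*(-49.7) + 8) = 508.03
C = h^2 + (b-k)^2 - r^2 = 64 + 2470.09 - 4 = 2530.09
disc = B^2-4AC = 258094.4809 - 258094.4809 = 0
disc = 0

1 intersection point (tangent)


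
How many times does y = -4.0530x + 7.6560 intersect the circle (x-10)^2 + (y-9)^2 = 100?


Substitute y = -4.0530x + 7.6560: (x-10)^2 + (-4.0530x+7.6560-9)^2 = 100
Expand to Ax^2 + Bx + C = 0, where b-k = -1.344
A = 1+m^2 = 17.426809
B = 2(m(b-k) - h) = 2(-4.0530*(-1.344) - 10) = -9.105536
C = h^2 + (b-k)^2 - r^2 = 100 + 1.806336 - 100 = 1.806336
disc = B^2-4AC = 82.9108 - 125.9147 = -43.0039
disc < 0

0 intersection points


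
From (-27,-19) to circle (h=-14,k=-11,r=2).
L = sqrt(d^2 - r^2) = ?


d = sqrt((-27+ 14)^2 + (-19+ 11)^2) = sqrt(169+64) = 15.2643
L = sqrt(233.0000 - 4) = sqrt(229.0000) = 15.1327

15.1327


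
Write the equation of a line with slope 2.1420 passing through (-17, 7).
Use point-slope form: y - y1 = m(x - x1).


y - 7 = 2.1420(x + 17)
y = 2.1420x + 7 - 2.1420*(-17)
y = 2.1420x + 43.4140

y = 2.1420x + 43.4140


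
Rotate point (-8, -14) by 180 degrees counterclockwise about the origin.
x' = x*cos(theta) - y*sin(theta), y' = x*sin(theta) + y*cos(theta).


cos(180) = -1, sin(180) = 0
x' = -8*(-1) + 14*0 = 8
y' = -8*0 - 14*(-1) = 14

(8, 14)


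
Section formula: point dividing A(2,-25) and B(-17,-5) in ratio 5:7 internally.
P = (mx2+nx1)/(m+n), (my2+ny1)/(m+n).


Px = (5*(-17) + 7*2)/12 = -71/12 = -5.9167
Py = (5*(-5) + 7*(-25))/12 = -200/12 = -16.6667

P = (-5.9167, -16.6667)


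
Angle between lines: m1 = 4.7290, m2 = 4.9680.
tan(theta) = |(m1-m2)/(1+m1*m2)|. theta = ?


m1-m2 = -0.239
1+m1*m2 = 24.493672
tan(theta) = |-0.239/24.493672| = 0.009758
theta = arctan(|-0.239/24.493672|) = 0.5591 degrees (acute angle)

0.5591 degrees


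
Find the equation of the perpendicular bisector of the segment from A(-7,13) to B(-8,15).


Midpoint = (-7.5, 14)
Slope of AB = dy/dx = 2/(-1) = -2.0000
Perp slope = -dx/dy = 1/2 = 0.5000
b = My - (perp slope)*Mx = 14 + (-1*(-7.5))/2 = 14 + 3.7500 = 17.7500

y = 0.5000x + 17.7500


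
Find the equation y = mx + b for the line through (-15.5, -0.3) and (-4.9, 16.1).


m = (16.4)/(10.6) = 1.5472
b = y1 - m*x1 = -0.3 - (16.4*(-15.5))/(10.6) = -0.3 + 23.9811 = 23.6811

y = 1.5472x + 23.6811


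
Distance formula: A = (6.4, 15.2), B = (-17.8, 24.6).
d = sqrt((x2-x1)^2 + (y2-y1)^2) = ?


dx = -17.8 - 6.4 = -24.2
dy = 24.6 - 15.2 = 9.4
d = sqrt(585.64 + 88.36) = sqrt(674) = 25.9615

25.9615


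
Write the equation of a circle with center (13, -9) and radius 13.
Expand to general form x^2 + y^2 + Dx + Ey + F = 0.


(x-13)^2 + (y+ 9)^2 = 13^2
D = -2h = -26, E = -2k = 18
F = h^2+k^2-r^2 = 169+81-169 = 81

x^2 + y^2 - 26x + 18y + 81 = 0


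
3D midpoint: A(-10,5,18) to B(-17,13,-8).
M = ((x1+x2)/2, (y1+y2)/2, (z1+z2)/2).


Mx = (-10- 17)/2 = -13.5000
My = (5+13)/2 = 9.0000
Mz = (18- 8)/2 = 5.0000

M = (-13.5000, 9.0000, 5.0000)


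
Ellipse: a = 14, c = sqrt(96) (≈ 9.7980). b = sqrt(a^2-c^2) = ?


b^2 = 14^2 - (sqrt(96))^2 = 196 - 96 = 100
b = sqrt(100) = 10

b = 10


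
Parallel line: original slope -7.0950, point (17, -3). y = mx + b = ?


Parallel lines have equal slopes.
m2 = -7.0950
b2 = -3 + 7.0950*17 = 117.6150

y = -7.0950x + 117.6150


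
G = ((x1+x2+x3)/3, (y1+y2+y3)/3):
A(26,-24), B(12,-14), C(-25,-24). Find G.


Gx = (26+12- 25)/3 = 13/3 = 4.3333
Gy = (-24- 14- 24)/3 = -62/3 = -20.6667

G = (4.3333, -20.6667)


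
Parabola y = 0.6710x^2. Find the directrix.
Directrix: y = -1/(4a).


a = 0.6710
1/(4a) = 0.3726
directrix: y = -0.3726 = -0.3726

y = -0.3726


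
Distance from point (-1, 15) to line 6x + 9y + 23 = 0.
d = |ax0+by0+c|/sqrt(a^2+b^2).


|6*(-1) + 9*15 + 23| = |152| = 152
sqrt(36 + 81) = sqrt(117) = 10.8167
d = 152/sqrt(117) = 14.0524

14.0524


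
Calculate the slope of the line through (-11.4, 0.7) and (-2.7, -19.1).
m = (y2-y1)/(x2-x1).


dy = -19.1 - 0.7 = -19.8
dx = -2.7 + 11.4 = 8.7
m = -19.8/8.7 = -2.2759

m = -2.2759


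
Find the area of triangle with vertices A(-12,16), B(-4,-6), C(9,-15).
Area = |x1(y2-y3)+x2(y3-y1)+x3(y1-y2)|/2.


-12*(-6+ 15) = -108
-4*(-15-16) = 124
9*(16+ 6) = 198
sum = 214
Area = |214|/2 = 107.0000

107.0000 sq units


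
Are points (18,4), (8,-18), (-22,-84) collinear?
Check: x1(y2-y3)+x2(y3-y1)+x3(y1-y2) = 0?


18*(-18+ 84) + 8*(-84-4) - 22*(4+ 18)
= 1188 - 704 - 484 = 0

Yes, collinear (determinant = 0)


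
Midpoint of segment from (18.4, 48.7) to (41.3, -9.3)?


Mx = (18.4 + 41.3)/2 = 59.7/2 = 29.8500
My = (48.7 - 9.3)/2 = 39.4/2 = 19.7000

(29.8500, 19.7000)


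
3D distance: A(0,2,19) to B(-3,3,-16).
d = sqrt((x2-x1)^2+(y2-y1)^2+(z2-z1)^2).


dx=-3, dy=1, dz=-35
d = sqrt(9+1+1225) = sqrt(1235) = 35.1426

35.1426


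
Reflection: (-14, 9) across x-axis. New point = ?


Reflection rule for x-axis: (x, -y)
(-14, 9) -> (-14, -9)

(-14, -9)


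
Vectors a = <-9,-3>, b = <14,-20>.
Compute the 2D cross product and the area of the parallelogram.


cross = -9*(-20) + 3*14 = 180 + 42 = 222
Parallelogram area = |222| = 222

cross = 222, parallelogram area = 222


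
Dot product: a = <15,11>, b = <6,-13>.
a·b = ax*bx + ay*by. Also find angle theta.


a·b = 15*6 + 11*(-13) = 90 - 143 = -53
|a| = sqrt(225+121) = 18.6011
|b| = sqrt(36+169) = 14.3178
cos(theta) = -53/(sqrt(346)*sqrt(205)) = -53/sqrt(70930) = -0.199004
theta = arccos(-53/sqrt(70930)) = 101.4787 degrees

a·b = -53, theta = 101.4787 deg


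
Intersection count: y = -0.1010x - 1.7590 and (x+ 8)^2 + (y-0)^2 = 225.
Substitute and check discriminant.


Substitute y = -0.1010x - 1.7590: (x+ 8)^2 + (-0.1010x- 1.7590-0)^2 = 225
Expand to Ax^2 + Bx + C = 0, where b-k = -1.759
A = 1+m^2 = 1.010201
B = 2(m(b-k) - h) = 2(-0.1010*(-1.759) + 8) = 16.355318
C = h^2 + (b-k)^2 - r^2 = 64 + 3.094081 - 225 = -157.905919
disc = B^2-4AC = 267.4964 + 638.0669 = 905.5633
disc > 0

2 intersection points


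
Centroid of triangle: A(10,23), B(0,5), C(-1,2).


Gx = (10+0- 1)/3 = 9/3 = 3.0000
Gy = (23+5+2)/3 = 30/3 = 10.0000

G = (3.0000, 10.0000)


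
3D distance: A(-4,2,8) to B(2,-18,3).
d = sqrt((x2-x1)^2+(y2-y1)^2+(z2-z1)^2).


dx=6, dy=-20, dz=-5
d = sqrt(36+400+25) = sqrt(461) = 21.4709

21.4709


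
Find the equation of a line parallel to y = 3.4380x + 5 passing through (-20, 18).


Parallel lines have equal slopes.
m2 = 3.4380
b2 = 18 - 3.4380*(-20) = 86.7600

y = 3.4380x + 86.7600


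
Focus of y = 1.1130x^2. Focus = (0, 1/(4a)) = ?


a = 1.1130
4a = 4.4520
focus = (0, 1/4.4520) = (0, 0.2246)

Focus = (0, 0.2246)


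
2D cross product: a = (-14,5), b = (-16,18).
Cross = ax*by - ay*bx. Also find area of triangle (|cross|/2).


cross = -14*18 - 5*(-16) = -252 + 80 = -172
Triangle area = |-172|/2 = 172/2 = 86.0000

cross = -172, triangle area = 86.0000


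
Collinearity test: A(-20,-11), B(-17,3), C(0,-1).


-20*(3+ 1) - 17*(-1+ 11) + 0*(-11-3)
= -80 - 170 + 0 = -250

No, not collinear (determinant = -250)


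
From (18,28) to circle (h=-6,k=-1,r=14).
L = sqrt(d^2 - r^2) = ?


d = sqrt((18+ 6)^2 + (28+ 1)^2) = sqrt(576+841) = 37.6431
L = sqrt(1417.0000 - 196) = sqrt(1221.0000) = 34.9428

34.9428


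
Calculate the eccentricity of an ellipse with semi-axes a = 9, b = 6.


c = sqrt(81-36) = sqrt(45) = 6.7082
e = c/a = sqrt(45)/9 = 0.7454

e = 0.7454


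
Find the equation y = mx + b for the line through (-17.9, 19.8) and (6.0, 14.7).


m = (-5.1)/(23.9) = -0.2134
b = y1 - m*x1 = 19.8 - (-5.1*(-17.9))/(23.9) = 19.8 - 3.8197 = 15.9803

y = -0.2134x + 15.9803


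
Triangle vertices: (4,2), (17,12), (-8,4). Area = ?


4*(12-4) = 32
17*(4-2) = 34
-8*(2-12) = 80
sum = 146
Area = |146|/2 = 73.0000

73.0000 sq units


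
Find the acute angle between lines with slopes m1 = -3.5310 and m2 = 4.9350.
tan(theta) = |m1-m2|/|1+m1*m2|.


m1-m2 = -8.466
1+m1*m2 = -16.425485
tan(theta) = |-8.466/(-16.425485)| = 0.515419
theta = arctan(|-8.466/(-16.425485)|) = 27.2674 degrees (acute angle)

27.2674 degrees


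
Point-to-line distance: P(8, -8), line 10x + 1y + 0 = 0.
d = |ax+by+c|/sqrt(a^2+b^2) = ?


|10*8 + 1*(-8) + 0| = |72| = 72
sqrt(100 + 1) = sqrt(101) = 10.0499
d = 72/sqrt(101) = 7.1643

7.1643


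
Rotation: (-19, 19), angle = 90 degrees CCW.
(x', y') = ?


cos(90) = 0, sin(90) = 1
x' = -19*0 - 19*1 = -19
y' = -19*1 + 19*0 = -19

(-19, -19)


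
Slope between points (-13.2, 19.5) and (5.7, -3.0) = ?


dy = -3.0 - 19.5 = -22.5
dx = 5.7 + 13.2 = 18.9
m = -22.5/18.9 = -1.1905

m = -1.1905


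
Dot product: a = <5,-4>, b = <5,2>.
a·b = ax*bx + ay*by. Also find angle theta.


a·b = 5*5 - 4*2 = 25 - 8 = 17
|a| = sqrt(25+16) = 6.4031
|b| = sqrt(25+4) = 5.3852
cos(theta) = 17/(sqrt(41)*sqrt(29)) = 17/sqrt(1189) = 0.493013
theta = arccos(17/sqrt(1189)) = 60.4612 degrees

a·b = 17, theta = 60.4612 deg


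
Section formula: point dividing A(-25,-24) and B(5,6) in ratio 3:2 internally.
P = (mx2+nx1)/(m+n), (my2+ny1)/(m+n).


Px = (3*5 + 2*(-25))/5 = -35/5 = -7.0000
Py = (3*6 + 2*(-24))/5 = -30/5 = -6.0000

P = (-7.0000, -6.0000)


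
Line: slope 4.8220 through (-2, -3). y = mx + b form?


y + 3 = 4.8220(x + 2)
y = 4.8220x - 3 - 4.8220*(-2)
y = 4.8220x + 6.6440

y = 4.8220x + 6.6440


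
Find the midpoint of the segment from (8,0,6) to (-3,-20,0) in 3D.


Mx = (8- 3)/2 = 2.5000
My = (0- 20)/2 = -10.0000
Mz = (6+0)/2 = 3.0000

M = (2.5000, -10.0000, 3.0000)


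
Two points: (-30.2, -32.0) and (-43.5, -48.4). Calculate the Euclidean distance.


dx = -43.5 + 30.2 = -13.3
dy = -48.4 + 32.0 = -16.4
d = sqrt(176.89 + 268.96) = sqrt(445.85) = 21.1152

21.1152


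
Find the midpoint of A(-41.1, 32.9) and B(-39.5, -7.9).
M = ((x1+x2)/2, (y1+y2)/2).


Mx = (-41.1 - 39.5)/2 = -80.6/2 = -40.3000
My = (32.9 - 7.9)/2 = 25.0/2 = 12.5000

(-40.3000, 12.5000)


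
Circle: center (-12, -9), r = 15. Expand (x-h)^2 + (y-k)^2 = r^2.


(x+ 12)^2 + (y+ 9)^2 = 15^2
D = -2h = 24, E = -2k = 18
F = h^2+k^2-r^2 = 144+81-225 = 0

x^2 + y^2 + 24x + 18y = 0


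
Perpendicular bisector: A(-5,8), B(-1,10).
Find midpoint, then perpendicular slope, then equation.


Midpoint = (-3, 9)
Slope of AB = dy/dx = 2/4 = 0.5000
Perp slope = -dx/dy = -4/2 = -2.0000
b = My - (perp slope)*Mx = 9 + (4*(-3))/2 = 9 - 6.0000 = 3.0000

y = -2.0000x + 3.0000


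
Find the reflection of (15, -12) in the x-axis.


Reflection rule for x-axis: (x, -y)
(15, -12) -> (15, 12)

(15, 12)


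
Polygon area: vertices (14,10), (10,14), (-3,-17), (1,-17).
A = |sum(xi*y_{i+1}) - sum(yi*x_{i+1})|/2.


sum(xi*y_{i+1}) = 14*14 + 10*(-17) - 3*(-17) + 1*10 = 87
sum(yi*x_{i+1}) = 10*10 + 14*(-3) - 17*1 - 17*14 = -197
Area = |87 + 197|/2 = 284/2 = 142.0000

142.0000 sq units


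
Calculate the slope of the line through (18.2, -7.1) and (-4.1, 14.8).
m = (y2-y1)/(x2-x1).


dy = 14.8 + 7.1 = 21.9
dx = -4.1 - 18.2 = -22.3
m = 21.9/(-22.3) = -0.9821

m = -0.9821


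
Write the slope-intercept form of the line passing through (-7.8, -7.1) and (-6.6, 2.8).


m = (9.9)/(1.2) = 8.2500
b = y1 - m*x1 = -7.1 - (9.9*(-7.8))/(1.2) = -7.1 + 64.3500 = 57.2500

y = 8.2500x + 57.2500


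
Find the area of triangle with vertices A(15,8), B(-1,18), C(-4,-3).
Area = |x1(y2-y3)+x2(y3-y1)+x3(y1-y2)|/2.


15*(18+ 3) = 315
-1*(-3-8) = 11
-4*(8-18) = 40
sum = 366
Area = |366|/2 = 183.0000

183.0000 sq units


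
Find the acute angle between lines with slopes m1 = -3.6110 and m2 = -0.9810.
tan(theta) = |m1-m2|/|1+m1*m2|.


m1-m2 = -2.63
1+m1*m2 = 4.542391
tan(theta) = |-2.63/4.542391| = 0.578990
theta = arctan(|-2.63/4.542391|) = 30.0704 degrees (acute angle)

30.0704 degrees


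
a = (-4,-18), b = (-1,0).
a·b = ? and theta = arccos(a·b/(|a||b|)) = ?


a·b = -4*(-1) - 18*0 = 4 + 0 = 4
|a| = sqrt(16+324) = 18.4391
|b| = sqrt(1+0) = 1.0000
cos(theta) = 4/(sqrt(340)*sqrt(1)) = 4/sqrt(340) = 0.216930
theta = arccos(4/sqrt(340)) = 77.4712 degrees

a·b = 4, theta = 77.4712 deg


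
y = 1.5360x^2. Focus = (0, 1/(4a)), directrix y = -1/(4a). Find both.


a = 1.5360
1/(4a) = 0.1628
Focus = (0, 0.1628)
Directrix: y = -0.1628

Focus = (0, 0.1628), Directrix: y = -0.1628


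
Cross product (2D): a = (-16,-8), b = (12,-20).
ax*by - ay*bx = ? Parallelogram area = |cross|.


cross = -16*(-20) + 8*12 = 320 + 96 = 416
Parallelogram area = |416| = 416

cross = 416, parallelogram area = 416


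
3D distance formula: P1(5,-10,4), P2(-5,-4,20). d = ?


dx=-10, dy=6, dz=16
d = sqrt(100+36+256) = sqrt(392) = 19.7990

19.7990


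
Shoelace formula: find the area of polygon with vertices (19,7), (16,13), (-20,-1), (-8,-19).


sum(xi*y_{i+1}) = 19*13 + 16*(-1) - 20*(-19) - 8*7 = 555
sum(yi*x_{i+1}) = 7*16 + 13*(-20) - 1*(-8) - 19*19 = -501
Area = |555 + 501|/2 = 1056/2 = 528.0000

528.0000 sq units


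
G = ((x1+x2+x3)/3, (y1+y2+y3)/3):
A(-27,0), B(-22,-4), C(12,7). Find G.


Gx = (-27- 22+12)/3 = -37/3 = -12.3333
Gy = (0- 4+7)/3 = 3/3 = 1.0000

G = (-12.3333, 1.0000)


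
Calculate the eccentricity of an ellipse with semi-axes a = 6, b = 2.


c = sqrt(36-4) = sqrt(32) = 5.6569
e = c/a = sqrt(32)/6 = 0.9428

e = 0.9428


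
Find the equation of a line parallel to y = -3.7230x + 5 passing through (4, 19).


Parallel lines have equal slopes.
m2 = -3.7230
b2 = 19 + 3.7230*4 = 33.8920

y = -3.7230x + 33.8920


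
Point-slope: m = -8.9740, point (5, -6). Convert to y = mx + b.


y + 6 = -8.9740(x - 5)
y = -8.9740x - 6 + 8.9740*5
y = -8.9740x + 38.8700

y = -8.9740x + 38.8700


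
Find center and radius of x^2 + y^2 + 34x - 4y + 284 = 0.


h = -D/2 = -34/2 = -17
k = -E/2 = 4/2 = 2
r^2 = h^2 + k^2 - F = 289 + 4 - 284 = 9
r = 3

Center (-17, 2), radius = 3


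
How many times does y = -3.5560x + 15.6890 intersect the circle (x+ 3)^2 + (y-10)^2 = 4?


Substitute y = -3.5560x + 15.6890: (x+ 3)^2 + (-3.5560x+15.6890-10)^2 = 4
Expand to Ax^2 + Bx + C = 0, where b-k = 5.689
A = 1+m^2 = 13.645136
B = 2(m(b-k) - h) = 2(-3.5560*5.689 + 3) = -34.460168
C = h^2 + (b-k)^2 - r^2 = 9 + 32.364721 - 4 = 37.364721
disc = B^2-4AC = 1187.5032 - 2039.3868 = -851.8836
disc < 0

0 intersection points


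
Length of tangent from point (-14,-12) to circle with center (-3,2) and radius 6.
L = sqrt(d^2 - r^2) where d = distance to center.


d = sqrt((-14+ 3)^2 + (-12-2)^2) = sqrt(121+196) = 17.8045
L = sqrt(317.0000 - 36) = sqrt(281.0000) = 16.7631

16.7631


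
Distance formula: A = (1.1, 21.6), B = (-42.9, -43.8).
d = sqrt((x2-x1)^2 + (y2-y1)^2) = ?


dx = -42.9 - 1.1 = -44.0
dy = -43.8 - 21.6 = -65.4
d = sqrt(1936.0 + 4277.16) = sqrt(6213.16) = 78.8236

78.8236


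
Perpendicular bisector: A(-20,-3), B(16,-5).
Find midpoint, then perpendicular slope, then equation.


Midpoint = (-2, -4)
Slope of AB = dy/dx = -2/36 = -0.0556
Perp slope = -dx/dy = 36/2 = 18.0000
b = My - (perp slope)*Mx = -4 + (36*(-2))/(-2) = -4 + 36.0000 = 32.0000

y = 18.0000x + 32.0000


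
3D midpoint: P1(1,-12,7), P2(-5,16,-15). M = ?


Mx = (1- 5)/2 = -2.0000
My = (-12+16)/2 = 2.0000
Mz = (7- 15)/2 = -4.0000

M = (-2.0000, 2.0000, -4.0000)


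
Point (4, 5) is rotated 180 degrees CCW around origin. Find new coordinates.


cos(180) = -1, sin(180) = 0
x' = 4*(-1) - 5*0 = -4
y' = 4*0 + 5*(-1) = -5

(-4, -5)


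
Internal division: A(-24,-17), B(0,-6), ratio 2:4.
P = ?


Px = (2*0 + 4*(-24))/6 = -96/6 = -16.0000
Py = (2*(-6) + 4*(-17))/6 = -80/6 = -13.3333

P = (-16.0000, -13.3333)


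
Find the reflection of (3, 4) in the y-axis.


Reflection rule for y-axis: (-x, y)
(3, 4) -> (-3, 4)

(-3, 4)


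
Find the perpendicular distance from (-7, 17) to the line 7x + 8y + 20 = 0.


|7*(-7) + 8*17 + 20| = |107| = 107
sqrt(49 + 64) = sqrt(113) = 10.6301
d = 107/sqrt(113) = 10.0657

10.0657


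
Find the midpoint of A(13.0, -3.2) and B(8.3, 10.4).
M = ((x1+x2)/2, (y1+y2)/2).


Mx = (13.0 + 8.3)/2 = 21.3/2 = 10.6500
My = (-3.2 + 10.4)/2 = 7.2/2 = 3.6000

(10.6500, 3.6000)


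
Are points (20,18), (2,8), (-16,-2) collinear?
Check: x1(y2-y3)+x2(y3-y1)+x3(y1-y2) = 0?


20*(8+ 2) + 2*(-2-18) - 16*(18-8)
= 200 - 40 - 160 = 0

Yes, collinear (determinant = 0)


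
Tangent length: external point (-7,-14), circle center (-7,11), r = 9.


d = sqrt((-7+ 7)^2 + (-14-11)^2) = sqrt(0+625) = 25.0000
L = sqrt(625.0000 - 81) = sqrt(544.0000) = 23.3238

23.3238


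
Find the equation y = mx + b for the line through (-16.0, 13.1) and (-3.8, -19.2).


m = (-32.3)/(12.2) = -2.6475
b = y1 - m*x1 = 13.1 - (-32.3*(-16.0))/(12.2) = 13.1 - 42.3607 = -29.2607

y = -2.6475x - 29.2607


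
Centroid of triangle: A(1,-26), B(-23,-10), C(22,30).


Gx = (1- 23+22)/3 = 0/3 = 0
Gy = (-26- 10+30)/3 = -6/3 = -2.0000

G = (0, -2.0000)


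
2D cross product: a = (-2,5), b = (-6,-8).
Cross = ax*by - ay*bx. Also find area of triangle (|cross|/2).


cross = -2*(-8) - 5*(-6) = 16 + 30 = 46
Triangle area = |46|/2 = 46/2 = 23.0000

cross = 46, triangle area = 23.0000


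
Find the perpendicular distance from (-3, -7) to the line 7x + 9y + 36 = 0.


|7*(-3) + 9*(-7) + 36| = |-48| = 48
sqrt(49 + 81) = sqrt(130) = 11.4018
d = 48/sqrt(130) = 4.2099

4.2099


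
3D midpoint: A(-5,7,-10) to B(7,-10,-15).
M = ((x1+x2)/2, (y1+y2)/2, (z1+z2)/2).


Mx = (-5+7)/2 = 1.0000
My = (7- 10)/2 = -1.5000
Mz = (-10- 15)/2 = -12.5000

M = (1.0000, -1.5000, -12.5000)


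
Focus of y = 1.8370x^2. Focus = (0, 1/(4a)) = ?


a = 1.8370
4a = 7.3480
focus = (0, 1/7.3480) = (0, 0.1361)

Focus = (0, 0.1361)


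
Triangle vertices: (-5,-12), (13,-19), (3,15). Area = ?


-5*(-19-15) = 170
13*(15+ 12) = 351
3*(-12+ 19) = 21
sum = 542
Area = |542|/2 = 271.0000

271.0000 sq units


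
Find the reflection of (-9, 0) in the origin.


Reflection rule for origin: (-x, -y)
(-9, 0) -> (9, 0)

(9, 0)


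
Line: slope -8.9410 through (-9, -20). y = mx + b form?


y + 20 = -8.9410(x + 9)
y = -8.9410x - 20 + 8.9410*(-9)
y = -8.9410x - 100.4690

y = -8.9410x - 100.4690


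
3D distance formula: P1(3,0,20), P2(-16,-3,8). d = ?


dx=-19, dy=-3, dz=-12
d = sqrt(361+9+144) = sqrt(514) = 22.6716

22.6716


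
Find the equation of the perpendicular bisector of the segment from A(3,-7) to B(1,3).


Midpoint = (2, -2)
Slope of AB = dy/dx = 10/(-2) = -5.0000
Perp slope = -dx/dy = 2/10 = 0.2000
b = My - (perp slope)*Mx = -2 + (-2*2)/10 = -2 - 0.4000 = -2.4000

y = 0.2000x - 2.4000


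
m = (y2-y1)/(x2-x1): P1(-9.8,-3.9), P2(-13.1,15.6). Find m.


dy = 15.6 + 3.9 = 19.5
dx = -13.1 + 9.8 = -3.3
m = 19.5/(-3.3) = -5.9091

m = -5.9091


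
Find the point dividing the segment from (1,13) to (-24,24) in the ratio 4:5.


Px = (4*(-24) + 5*1)/9 = -91/9 = -10.1111
Py = (4*24 + 5*13)/9 = 161/9 = 17.8889

P = (-10.1111, 17.8889)


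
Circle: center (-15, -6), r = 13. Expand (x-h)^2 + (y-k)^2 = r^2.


(x+ 15)^2 + (y+ 6)^2 = 13^2
D = -2h = 30, E = -2k = 12
F = h^2+k^2-r^2 = 225+36-169 = 92

x^2 + y^2 + 30x + 12y + 92 = 0


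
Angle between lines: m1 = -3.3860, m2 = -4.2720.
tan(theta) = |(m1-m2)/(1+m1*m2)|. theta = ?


m1-m2 = 0.886
1+m1*m2 = 15.464992
tan(theta) = |0.886/15.464992| = 0.057291
theta = arctan(|0.886/15.464992|) = 3.2789 degrees (acute angle)

3.2789 degrees


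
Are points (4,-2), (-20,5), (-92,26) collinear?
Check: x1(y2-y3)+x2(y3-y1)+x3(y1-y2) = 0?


4*(5-26) - 20*(26+ 2) - 92*(-2-5)
= -84 - 560 + 644 = 0

Yes, collinear (determinant = 0)


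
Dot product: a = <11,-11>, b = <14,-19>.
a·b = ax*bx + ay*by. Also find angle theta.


a·b = 11*14 - 11*(-19) = 154 + 209 = 363
|a| = sqrt(121+121) = 15.5563
|b| = sqrt(196+361) = 23.6008
cos(theta) = 363/(sqrt(242)*sqrt(557)) = 363/sqrt(134794) = 0.988716
theta = arccos(363/sqrt(134794)) = 8.6156 degrees

a·b = 363, theta = 8.6156 deg


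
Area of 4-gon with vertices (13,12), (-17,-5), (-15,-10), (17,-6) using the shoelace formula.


sum(xi*y_{i+1}) = 13*(-5) - 17*(-10) - 15*(-6) + 17*12 = 399
sum(yi*x_{i+1}) = 12*(-17) - 5*(-15) - 10*17 - 6*13 = -377
Area = |399 + 377|/2 = 776/2 = 388.0000

388.0000 sq units


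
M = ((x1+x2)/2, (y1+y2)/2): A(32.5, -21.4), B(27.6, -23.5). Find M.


Mx = (32.5 + 27.6)/2 = 60.1/2 = 30.0500
My = (-21.4 - 23.5)/2 = -44.9/2 = -22.4500

(30.0500, -22.4500)


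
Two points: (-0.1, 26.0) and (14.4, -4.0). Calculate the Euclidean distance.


dx = 14.4 + 0.1 = 14.5
dy = -4.0 - 26.0 = -30.0
d = sqrt(210.25 + 900.0) = sqrt(1110.25) = 33.3204

33.3204


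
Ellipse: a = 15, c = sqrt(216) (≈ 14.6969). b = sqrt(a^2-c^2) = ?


b^2 = 15^2 - (sqrt(216))^2 = 225 - 216 = 9
b = sqrt(9) = 3

b = 3


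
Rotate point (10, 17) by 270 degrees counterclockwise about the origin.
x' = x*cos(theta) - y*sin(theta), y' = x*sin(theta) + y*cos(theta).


cos(270) = 0, sin(270) = -1
x' = 10*0 - 17*(-1) = 17
y' = 10*(-1) + 17*0 = -10

(17, -10)


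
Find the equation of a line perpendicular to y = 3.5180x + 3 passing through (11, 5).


Perpendicular slope = -1/m1 = -1/3.5180 = -0.2843
b2 = y0 - m2*x0 = 5 + 11/3.5180 = 5 + 3.1268 = 8.1268

y = -0.2843x + 8.1268


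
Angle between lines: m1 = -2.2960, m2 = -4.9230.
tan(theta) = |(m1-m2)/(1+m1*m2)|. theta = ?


m1-m2 = 2.627
1+m1*m2 = 12.303208
tan(theta) = |2.627/12.303208| = 0.213522
theta = arctan(|2.627/12.303208|) = 12.0529 degrees (acute angle)

12.0529 degrees


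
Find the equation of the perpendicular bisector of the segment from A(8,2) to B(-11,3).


Midpoint = (-1.5, 2.5)
Slope of AB = dy/dx = 1/(-19) = -0.0526
Perp slope = -dx/dy = 19/1 = 19.0000
b = My - (perp slope)*Mx = 2.5 + (-19*(-1.5))/1 = 2.5 + 28.5000 = 31.0000

y = 19.0000x + 31.0000


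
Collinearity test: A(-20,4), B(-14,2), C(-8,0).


-20*(2-0) - 14*(0-4) - 8*(4-2)
= -40 + 56 - 16 = 0

Yes, collinear (determinant = 0)


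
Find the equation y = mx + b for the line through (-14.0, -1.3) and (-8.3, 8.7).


m = (10.0)/(5.7) = 1.7544
b = y1 - m*x1 = -1.3 - (10.0*(-14.0))/(5.7) = -1.3 + 24.5614 = 23.2614

y = 1.7544x + 23.2614


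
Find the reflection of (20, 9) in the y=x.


Reflection rule for y=x: (y, x)
(20, 9) -> (9, 20)

(9, 20)


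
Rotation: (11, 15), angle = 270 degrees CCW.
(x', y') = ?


cos(270) = 0, sin(270) = -1
x' = 11*0 - 15*(-1) = 15
y' = 11*(-1) + 15*0 = -11

(15, -11)


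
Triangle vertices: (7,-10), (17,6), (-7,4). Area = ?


7*(6-4) = 14
17*(4+ 10) = 238
-7*(-10-6) = 112
sum = 364
Area = |364|/2 = 182.0000

182.0000 sq units


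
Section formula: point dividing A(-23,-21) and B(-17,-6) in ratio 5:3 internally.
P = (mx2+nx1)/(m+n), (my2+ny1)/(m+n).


Px = (5*(-17) + 3*(-23))/8 = -154/8 = -19.2500
Py = (5*(-6) + 3*(-21))/8 = -93/8 = -11.6250

P = (-19.2500, -11.6250)


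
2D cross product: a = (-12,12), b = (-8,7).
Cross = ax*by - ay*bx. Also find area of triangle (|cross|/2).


cross = -12*7 - 12*(-8) = -84 + 96 = 12
Triangle area = |12|/2 = 12/2 = 6.0000

cross = 12, triangle area = 6.0000


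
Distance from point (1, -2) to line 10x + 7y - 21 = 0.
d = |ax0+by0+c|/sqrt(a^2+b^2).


|10*1 + 7*(-2) - 21| = |-25| = 25
sqrt(100 + 49) = sqrt(149) = 12.2066
d = 25/sqrt(149) = 2.0481

2.0481


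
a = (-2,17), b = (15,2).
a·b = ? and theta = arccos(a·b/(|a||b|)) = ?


a·b = -2*15 + 17*2 = -30 + 34 = 4
|a| = sqrt(4+289) = 17.1172
|b| = sqrt(225+4) = 15.1327
cos(theta) = 4/(sqrt(293)*sqrt(229)) = 4/sqrt(67097) = 0.015442
theta = arccos(4/sqrt(67097)) = 89.1152 degrees

a·b = 4, theta = 89.1152 deg


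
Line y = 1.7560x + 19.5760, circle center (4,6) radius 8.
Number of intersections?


Substitute y = 1.7560x + 19.5760: (x-4)^2 + (1.7560x+19.5760-6)^2 = 64
Expand to Ax^2 + Bx + C = 0, where b-k = 13.576
A = 1+m^2 = 4.083536
B = 2(m(b-k) - h) = 2(1.7560*13.576 - 4) = 39.678912
C = h^2 + (b-k)^2 - r^2 = 16 + 184.307776 - 64 = 136.307776
disc = B^2-4AC = 1574.4161 - 2226.4708 = -652.0547
disc < 0

0 intersection points


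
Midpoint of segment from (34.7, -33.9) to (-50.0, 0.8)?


Mx = (34.7 - 50.0)/2 = -15.3/2 = -7.6500
My = (-33.9 + 0.8)/2 = -33.1/2 = -16.5500

(-7.6500, -16.5500)


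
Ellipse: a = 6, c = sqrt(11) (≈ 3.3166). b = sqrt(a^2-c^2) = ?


b^2 = 6^2 - (sqrt(11))^2 = 36 - 11 = 25
b = sqrt(25) = 5

b = 5


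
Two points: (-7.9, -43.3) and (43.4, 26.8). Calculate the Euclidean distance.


dx = 43.4 + 7.9 = 51.3
dy = 26.8 + 43.3 = 70.1
d = sqrt(2631.69 + 4914.01) = sqrt(7545.7) = 86.8660

86.8660


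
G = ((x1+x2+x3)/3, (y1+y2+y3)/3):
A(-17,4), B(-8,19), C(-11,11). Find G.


Gx = (-17- 8- 11)/3 = -36/3 = -12.0000
Gy = (4+19+11)/3 = 34/3 = 11.3333

G = (-12.0000, 11.3333)


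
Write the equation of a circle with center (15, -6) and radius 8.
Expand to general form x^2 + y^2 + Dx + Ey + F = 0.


(x-15)^2 + (y+ 6)^2 = 8^2
D = -2h = -30, E = -2k = 12
F = h^2+k^2-r^2 = 225+36-64 = 197

x^2 + y^2 - 30x + 12y + 197 = 0


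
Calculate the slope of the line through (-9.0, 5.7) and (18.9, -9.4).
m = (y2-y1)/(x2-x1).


dy = -9.4 - 5.7 = -15.1
dx = 18.9 + 9.0 = 27.9
m = -15.1/27.9 = -0.5412

m = -0.5412


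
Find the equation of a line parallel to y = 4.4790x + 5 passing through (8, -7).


Parallel lines have equal slopes.
m2 = 4.4790
b2 = -7 - 4.4790*8 = -42.8320

y = 4.4790x - 42.8320


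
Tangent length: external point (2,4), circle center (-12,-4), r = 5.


d = sqrt((2+ 12)^2 + (4+ 4)^2) = sqrt(196+64) = 16.1245
L = sqrt(260.0000 - 25) = sqrt(235.0000) = 15.3297

15.3297


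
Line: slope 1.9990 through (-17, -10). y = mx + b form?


y + 10 = 1.9990(x + 17)
y = 1.9990x - 10 - 1.9990*(-17)
y = 1.9990x + 23.9830

y = 1.9990x + 23.9830


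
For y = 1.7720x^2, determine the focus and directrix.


a = 1.7720
1/(4a) = 0.1411
Focus = (0, 0.1411)
Directrix: y = -0.1411

Focus = (0, 0.1411), Directrix: y = -0.1411


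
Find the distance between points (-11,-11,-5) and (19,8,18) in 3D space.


dx=30, dy=19, dz=23
d = sqrt(900+361+529) = sqrt(1790) = 42.3084

42.3084


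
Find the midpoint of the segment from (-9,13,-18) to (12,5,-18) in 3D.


Mx = (-9+12)/2 = 1.5000
My = (13+5)/2 = 9.0000
Mz = (-18- 18)/2 = -18.0000

M = (1.5000, 9.0000, -18.0000)


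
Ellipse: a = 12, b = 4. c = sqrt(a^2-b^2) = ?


c^2 = 12^2 - 4^2 = 144 - 16 = 128
c = sqrt(128) = 11.3137

c = 11.3137


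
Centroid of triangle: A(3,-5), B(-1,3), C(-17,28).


Gx = (3- 1- 17)/3 = -15/3 = -5.0000
Gy = (-5+3+28)/3 = 26/3 = 8.6667

G = (-5.0000, 8.6667)


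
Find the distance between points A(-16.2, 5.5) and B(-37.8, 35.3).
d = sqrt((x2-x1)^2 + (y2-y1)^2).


dx = -37.8 + 16.2 = -21.6
dy = 35.3 - 5.5 = 29.8
d = sqrt(466.56 + 888.04) = sqrt(1354.6) = 36.8049

36.8049
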